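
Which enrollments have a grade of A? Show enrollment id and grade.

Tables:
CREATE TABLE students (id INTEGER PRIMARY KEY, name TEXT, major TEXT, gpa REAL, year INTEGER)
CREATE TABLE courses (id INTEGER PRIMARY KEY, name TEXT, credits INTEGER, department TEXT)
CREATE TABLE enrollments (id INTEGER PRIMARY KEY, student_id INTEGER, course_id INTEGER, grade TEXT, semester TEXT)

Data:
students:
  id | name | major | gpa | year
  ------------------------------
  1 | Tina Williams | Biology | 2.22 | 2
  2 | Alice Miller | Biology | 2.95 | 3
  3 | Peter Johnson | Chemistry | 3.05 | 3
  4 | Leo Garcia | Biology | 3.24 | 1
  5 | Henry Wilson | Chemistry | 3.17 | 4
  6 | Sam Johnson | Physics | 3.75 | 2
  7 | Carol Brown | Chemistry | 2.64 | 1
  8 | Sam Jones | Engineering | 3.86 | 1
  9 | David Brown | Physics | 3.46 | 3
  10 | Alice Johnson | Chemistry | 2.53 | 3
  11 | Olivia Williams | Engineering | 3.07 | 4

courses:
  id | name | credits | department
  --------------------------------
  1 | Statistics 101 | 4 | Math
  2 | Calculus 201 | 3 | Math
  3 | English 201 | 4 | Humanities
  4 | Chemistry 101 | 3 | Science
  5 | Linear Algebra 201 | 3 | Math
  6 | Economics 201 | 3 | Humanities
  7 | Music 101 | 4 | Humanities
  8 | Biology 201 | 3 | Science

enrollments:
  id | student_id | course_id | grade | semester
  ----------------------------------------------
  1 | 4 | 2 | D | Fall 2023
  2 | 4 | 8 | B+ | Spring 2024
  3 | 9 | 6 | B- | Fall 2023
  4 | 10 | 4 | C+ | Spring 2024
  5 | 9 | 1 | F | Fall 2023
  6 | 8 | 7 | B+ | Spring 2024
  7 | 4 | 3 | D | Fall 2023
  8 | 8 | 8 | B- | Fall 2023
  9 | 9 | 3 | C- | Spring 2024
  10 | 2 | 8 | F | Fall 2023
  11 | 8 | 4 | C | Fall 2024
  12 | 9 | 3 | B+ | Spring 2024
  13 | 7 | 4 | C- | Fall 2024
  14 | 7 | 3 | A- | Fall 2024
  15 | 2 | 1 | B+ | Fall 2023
SELECT id, grade FROM enrollments WHERE grade = 'A'

Execution result:
(no rows)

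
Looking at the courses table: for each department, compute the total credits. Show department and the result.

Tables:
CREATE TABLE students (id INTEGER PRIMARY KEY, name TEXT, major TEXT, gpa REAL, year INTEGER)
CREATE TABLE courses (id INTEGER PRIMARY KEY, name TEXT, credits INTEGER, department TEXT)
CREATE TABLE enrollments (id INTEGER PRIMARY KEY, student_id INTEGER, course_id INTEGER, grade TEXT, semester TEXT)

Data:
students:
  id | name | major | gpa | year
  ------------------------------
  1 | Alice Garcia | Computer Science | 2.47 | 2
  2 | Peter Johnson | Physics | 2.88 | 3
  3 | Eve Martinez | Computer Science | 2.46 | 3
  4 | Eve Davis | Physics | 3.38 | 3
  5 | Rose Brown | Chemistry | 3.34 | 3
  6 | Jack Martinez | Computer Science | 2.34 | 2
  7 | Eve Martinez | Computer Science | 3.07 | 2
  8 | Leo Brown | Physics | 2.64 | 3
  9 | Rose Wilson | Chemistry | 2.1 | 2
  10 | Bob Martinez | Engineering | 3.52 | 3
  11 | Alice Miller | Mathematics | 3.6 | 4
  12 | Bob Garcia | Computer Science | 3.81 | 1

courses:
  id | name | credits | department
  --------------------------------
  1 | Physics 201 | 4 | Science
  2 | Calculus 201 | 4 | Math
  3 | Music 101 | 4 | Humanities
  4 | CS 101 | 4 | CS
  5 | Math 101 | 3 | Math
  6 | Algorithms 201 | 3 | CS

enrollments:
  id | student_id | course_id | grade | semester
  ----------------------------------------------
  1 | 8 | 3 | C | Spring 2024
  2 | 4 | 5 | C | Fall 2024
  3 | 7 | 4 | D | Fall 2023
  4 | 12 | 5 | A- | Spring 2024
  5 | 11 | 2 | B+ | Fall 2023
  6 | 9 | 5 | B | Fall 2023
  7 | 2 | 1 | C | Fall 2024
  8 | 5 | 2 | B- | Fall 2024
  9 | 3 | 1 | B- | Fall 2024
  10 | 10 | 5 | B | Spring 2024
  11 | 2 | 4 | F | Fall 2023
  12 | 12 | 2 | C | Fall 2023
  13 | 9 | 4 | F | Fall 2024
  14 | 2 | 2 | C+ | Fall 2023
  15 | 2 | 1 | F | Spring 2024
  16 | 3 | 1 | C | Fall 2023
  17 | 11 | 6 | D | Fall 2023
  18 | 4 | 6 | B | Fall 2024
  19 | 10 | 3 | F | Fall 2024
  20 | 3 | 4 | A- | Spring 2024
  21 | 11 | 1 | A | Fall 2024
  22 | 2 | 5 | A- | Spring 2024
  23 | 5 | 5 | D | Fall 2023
SELECT department, SUM(credits) AS sum_credits FROM courses GROUP BY department

Execution result:
department | sum_credits
CS | 7
Humanities | 4
Math | 7
Science | 4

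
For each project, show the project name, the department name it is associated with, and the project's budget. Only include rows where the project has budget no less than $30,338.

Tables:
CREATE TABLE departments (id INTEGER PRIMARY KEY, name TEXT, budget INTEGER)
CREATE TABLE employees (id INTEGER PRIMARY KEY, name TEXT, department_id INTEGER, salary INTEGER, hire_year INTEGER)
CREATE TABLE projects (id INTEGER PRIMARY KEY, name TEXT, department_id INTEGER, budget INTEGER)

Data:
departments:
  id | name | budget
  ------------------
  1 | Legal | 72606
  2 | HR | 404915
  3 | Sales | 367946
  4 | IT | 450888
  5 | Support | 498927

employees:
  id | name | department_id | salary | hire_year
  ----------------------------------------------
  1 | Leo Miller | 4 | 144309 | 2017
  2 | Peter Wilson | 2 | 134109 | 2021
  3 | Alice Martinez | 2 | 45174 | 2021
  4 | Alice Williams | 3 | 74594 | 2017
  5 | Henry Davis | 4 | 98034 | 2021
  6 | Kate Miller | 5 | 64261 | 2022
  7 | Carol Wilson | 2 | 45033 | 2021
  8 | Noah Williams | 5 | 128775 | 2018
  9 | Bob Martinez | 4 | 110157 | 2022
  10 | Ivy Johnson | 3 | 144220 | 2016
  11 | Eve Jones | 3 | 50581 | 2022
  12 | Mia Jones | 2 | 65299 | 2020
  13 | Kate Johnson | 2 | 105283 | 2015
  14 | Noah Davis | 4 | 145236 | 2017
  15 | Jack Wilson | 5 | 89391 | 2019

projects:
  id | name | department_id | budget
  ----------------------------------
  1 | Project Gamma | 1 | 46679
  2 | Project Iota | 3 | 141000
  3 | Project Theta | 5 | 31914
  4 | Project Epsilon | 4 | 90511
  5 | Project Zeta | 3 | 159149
SELECT c.name, p.name AS department, c.budget FROM projects c JOIN departments p ON c.department_id = p.id WHERE c.budget >= 30338

Execution result:
name | department | budget
Project Gamma | Legal | 46679
Project Iota | Sales | 141000
Project Theta | Support | 31914
Project Epsilon | IT | 90511
Project Zeta | Sales | 159149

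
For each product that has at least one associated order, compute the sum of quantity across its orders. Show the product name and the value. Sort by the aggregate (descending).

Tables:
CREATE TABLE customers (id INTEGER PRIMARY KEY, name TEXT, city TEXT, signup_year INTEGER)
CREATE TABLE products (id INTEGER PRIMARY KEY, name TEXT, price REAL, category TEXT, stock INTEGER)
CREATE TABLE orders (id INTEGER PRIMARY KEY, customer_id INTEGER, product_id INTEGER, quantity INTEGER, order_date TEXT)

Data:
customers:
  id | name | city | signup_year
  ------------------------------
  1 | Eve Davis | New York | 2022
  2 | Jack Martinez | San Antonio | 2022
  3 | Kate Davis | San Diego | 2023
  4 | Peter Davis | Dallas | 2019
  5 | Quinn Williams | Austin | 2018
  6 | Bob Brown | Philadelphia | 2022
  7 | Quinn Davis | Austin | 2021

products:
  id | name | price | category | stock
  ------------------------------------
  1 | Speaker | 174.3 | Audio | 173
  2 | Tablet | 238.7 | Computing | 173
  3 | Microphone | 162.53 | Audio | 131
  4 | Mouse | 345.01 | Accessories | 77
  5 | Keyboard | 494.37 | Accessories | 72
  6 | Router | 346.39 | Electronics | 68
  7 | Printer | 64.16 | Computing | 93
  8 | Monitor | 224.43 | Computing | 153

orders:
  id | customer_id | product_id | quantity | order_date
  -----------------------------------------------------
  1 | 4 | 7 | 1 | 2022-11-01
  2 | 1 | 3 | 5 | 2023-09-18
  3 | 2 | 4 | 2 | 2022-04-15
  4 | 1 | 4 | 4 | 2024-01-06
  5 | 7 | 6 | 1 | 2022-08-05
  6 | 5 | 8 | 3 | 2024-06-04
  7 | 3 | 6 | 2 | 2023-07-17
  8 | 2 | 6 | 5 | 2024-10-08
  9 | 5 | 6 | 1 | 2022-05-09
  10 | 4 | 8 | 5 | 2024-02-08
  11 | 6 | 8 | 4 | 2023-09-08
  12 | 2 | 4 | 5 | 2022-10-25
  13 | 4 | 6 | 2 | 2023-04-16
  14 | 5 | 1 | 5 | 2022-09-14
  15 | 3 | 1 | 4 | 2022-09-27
SELECT p.name, SUM(c.quantity) AS sum_quantity FROM orders c JOIN products p ON c.product_id = p.id GROUP BY p.id, p.name ORDER BY sum_quantity DESC

Execution result:
name | sum_quantity
Monitor | 12
Mouse | 11
Router | 11
Speaker | 9
Microphone | 5
Printer | 1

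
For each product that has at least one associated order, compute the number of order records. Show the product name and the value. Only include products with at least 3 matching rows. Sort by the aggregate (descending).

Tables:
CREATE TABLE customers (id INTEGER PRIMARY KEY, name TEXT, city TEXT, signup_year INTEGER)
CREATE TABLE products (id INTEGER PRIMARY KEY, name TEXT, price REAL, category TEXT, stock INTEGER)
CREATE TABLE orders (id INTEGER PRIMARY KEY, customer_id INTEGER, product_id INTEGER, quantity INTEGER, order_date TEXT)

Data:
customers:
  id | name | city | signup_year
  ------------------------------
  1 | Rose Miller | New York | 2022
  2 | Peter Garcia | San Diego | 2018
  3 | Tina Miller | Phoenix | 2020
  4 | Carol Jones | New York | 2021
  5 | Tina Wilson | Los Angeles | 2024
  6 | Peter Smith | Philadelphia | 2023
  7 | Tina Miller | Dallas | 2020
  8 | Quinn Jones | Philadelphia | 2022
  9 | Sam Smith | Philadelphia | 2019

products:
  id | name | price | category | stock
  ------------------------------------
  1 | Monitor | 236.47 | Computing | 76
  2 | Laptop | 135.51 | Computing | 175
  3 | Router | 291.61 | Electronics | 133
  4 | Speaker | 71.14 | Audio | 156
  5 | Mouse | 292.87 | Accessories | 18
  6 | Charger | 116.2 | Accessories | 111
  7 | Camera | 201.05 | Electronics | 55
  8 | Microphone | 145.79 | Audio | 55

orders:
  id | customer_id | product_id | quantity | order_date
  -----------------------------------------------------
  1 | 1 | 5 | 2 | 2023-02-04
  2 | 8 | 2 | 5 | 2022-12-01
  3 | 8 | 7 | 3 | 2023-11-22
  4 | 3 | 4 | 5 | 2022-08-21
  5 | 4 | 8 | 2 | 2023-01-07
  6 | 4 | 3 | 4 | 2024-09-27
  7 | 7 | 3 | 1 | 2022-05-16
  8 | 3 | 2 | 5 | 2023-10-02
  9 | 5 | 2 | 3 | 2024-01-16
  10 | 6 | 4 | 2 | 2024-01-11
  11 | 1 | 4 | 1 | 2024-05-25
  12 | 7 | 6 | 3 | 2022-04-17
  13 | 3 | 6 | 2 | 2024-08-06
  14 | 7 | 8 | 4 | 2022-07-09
SELECT p.name, COUNT(*) AS n FROM orders c JOIN products p ON c.product_id = p.id GROUP BY p.id, p.name HAVING COUNT(*) >= 3 ORDER BY n DESC

Execution result:
name | n
Laptop | 3
Speaker | 3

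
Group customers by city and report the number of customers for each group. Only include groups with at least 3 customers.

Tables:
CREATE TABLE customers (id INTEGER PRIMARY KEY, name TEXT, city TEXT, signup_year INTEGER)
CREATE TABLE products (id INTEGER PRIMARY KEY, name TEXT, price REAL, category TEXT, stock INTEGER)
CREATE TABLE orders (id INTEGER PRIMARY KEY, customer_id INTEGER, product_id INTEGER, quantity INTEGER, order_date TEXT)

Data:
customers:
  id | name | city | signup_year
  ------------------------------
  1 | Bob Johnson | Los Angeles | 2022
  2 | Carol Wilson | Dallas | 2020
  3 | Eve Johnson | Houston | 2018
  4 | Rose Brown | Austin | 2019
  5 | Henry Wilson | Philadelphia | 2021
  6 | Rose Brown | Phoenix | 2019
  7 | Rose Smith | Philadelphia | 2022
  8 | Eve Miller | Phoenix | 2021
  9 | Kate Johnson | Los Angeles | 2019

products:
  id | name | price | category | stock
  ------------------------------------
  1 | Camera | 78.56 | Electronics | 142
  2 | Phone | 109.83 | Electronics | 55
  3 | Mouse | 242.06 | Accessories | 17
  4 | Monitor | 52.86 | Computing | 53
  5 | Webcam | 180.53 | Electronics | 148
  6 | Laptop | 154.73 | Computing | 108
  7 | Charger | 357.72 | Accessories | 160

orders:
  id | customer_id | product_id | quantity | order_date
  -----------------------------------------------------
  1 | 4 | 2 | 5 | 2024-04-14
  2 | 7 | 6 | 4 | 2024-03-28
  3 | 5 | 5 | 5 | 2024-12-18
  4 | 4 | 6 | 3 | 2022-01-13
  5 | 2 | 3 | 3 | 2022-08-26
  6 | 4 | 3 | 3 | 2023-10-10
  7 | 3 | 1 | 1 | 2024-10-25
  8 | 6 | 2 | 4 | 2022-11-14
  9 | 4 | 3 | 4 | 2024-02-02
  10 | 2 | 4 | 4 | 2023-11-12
SELECT city, COUNT(*) AS n FROM customers GROUP BY city HAVING COUNT(*) >= 3

Execution result:
(no rows)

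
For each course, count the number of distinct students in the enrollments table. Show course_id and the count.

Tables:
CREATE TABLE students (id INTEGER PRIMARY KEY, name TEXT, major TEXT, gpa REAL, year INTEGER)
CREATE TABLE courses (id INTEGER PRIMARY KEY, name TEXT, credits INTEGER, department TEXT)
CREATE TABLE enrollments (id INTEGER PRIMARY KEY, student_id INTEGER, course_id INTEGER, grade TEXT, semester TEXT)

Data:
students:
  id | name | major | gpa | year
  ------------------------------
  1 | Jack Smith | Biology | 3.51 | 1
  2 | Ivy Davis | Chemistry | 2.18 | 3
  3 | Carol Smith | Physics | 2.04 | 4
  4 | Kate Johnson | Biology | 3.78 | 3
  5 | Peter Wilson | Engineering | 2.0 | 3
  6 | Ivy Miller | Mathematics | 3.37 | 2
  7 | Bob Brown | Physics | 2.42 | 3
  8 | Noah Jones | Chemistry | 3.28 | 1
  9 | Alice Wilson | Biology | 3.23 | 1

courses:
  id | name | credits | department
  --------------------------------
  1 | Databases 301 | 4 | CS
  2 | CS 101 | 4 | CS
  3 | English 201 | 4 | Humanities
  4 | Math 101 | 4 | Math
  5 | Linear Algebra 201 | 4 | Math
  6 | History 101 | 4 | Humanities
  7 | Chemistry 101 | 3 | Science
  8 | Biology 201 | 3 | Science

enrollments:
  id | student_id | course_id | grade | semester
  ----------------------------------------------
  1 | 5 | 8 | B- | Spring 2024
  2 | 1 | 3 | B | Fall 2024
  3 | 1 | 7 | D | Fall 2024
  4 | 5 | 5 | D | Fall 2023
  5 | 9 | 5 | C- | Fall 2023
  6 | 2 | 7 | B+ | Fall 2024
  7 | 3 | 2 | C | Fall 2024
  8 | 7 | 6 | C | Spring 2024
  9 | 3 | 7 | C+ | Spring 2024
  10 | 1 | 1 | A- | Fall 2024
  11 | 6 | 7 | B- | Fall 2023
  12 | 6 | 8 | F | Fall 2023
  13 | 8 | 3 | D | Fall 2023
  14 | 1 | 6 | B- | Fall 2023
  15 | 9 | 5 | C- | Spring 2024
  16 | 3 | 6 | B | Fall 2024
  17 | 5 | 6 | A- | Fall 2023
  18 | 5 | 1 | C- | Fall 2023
SELECT course_id, COUNT(DISTINCT student_id) AS distinct_student_count FROM enrollments GROUP BY course_id

Execution result:
course_id | distinct_student_count
1 | 2
2 | 1
3 | 2
5 | 2
6 | 4
7 | 4
8 | 2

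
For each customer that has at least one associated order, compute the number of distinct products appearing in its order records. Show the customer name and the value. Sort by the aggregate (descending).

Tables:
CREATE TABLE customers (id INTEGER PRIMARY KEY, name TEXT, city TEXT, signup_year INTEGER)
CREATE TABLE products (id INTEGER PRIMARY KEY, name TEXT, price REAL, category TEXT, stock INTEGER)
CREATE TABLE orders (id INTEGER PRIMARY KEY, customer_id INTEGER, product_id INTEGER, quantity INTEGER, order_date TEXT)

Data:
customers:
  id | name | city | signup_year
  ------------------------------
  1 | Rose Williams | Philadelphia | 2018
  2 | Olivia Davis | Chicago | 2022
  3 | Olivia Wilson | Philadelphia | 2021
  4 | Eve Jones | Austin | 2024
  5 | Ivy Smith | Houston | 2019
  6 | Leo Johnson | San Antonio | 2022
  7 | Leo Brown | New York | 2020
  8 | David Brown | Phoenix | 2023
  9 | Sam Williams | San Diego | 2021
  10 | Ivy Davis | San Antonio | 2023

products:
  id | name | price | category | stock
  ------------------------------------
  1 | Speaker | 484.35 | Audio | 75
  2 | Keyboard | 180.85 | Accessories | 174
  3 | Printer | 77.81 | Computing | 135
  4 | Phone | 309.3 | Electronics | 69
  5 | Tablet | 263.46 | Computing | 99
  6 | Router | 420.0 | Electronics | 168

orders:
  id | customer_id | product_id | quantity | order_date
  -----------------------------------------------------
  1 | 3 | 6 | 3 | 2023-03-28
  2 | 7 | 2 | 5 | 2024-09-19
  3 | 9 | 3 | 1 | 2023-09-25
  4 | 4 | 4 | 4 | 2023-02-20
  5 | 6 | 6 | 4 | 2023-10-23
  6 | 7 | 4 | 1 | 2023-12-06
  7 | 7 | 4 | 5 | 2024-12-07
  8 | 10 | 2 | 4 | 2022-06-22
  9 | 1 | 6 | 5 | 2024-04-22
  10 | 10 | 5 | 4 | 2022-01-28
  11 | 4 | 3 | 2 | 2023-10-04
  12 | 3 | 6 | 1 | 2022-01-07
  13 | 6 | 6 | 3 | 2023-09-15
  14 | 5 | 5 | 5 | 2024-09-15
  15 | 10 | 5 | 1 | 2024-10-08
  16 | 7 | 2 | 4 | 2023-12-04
SELECT p.name, COUNT(DISTINCT c.product_id) AS distinct_product_count FROM orders c JOIN customers p ON c.customer_id = p.id GROUP BY p.id, p.name ORDER BY distinct_product_count DESC

Execution result:
name | distinct_product_count
Eve Jones | 2
Leo Brown | 2
Ivy Davis | 2
Rose Williams | 1
Olivia Wilson | 1
Ivy Smith | 1
Leo Johnson | 1
Sam Williams | 1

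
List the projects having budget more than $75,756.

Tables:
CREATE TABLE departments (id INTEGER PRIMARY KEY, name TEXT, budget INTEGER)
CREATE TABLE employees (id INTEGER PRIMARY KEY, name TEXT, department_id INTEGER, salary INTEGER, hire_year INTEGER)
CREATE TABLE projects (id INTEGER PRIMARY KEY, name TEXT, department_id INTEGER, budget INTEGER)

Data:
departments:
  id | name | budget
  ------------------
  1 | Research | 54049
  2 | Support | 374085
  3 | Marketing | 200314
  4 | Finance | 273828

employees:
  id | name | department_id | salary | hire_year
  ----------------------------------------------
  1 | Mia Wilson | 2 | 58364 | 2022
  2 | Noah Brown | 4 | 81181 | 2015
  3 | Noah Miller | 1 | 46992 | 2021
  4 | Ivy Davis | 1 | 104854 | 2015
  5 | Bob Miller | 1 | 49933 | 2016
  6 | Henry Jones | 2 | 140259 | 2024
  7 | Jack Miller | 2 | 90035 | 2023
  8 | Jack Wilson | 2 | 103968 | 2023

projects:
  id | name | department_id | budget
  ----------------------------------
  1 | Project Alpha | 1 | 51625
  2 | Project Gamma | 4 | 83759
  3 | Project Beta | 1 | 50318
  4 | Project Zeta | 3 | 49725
SELECT name, budget FROM projects WHERE budget > 75756

Execution result:
name | budget
Project Gamma | 83759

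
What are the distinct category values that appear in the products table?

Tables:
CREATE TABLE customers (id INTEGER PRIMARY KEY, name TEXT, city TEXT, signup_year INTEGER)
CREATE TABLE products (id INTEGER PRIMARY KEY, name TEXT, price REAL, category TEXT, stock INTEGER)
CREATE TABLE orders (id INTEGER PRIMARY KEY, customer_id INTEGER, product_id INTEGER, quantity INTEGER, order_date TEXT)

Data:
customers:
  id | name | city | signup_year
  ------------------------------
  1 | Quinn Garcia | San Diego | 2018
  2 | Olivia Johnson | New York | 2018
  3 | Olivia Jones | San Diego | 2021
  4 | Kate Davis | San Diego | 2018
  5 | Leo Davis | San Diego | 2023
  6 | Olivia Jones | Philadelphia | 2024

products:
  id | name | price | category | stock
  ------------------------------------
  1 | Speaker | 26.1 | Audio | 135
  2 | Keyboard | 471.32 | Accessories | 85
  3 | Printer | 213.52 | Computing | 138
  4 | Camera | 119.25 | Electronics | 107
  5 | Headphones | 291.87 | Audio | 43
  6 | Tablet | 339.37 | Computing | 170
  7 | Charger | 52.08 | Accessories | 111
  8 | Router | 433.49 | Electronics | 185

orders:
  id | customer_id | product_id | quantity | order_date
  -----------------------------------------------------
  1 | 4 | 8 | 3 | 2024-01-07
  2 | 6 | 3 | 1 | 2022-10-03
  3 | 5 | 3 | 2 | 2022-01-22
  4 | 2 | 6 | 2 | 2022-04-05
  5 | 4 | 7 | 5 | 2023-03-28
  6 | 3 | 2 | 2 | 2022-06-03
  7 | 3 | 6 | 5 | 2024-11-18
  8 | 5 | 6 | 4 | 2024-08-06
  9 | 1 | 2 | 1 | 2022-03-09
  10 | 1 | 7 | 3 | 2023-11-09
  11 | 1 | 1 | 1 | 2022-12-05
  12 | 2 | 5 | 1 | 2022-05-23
SELECT DISTINCT category FROM products

Execution result:
category
Audio
Accessories
Computing
Electronics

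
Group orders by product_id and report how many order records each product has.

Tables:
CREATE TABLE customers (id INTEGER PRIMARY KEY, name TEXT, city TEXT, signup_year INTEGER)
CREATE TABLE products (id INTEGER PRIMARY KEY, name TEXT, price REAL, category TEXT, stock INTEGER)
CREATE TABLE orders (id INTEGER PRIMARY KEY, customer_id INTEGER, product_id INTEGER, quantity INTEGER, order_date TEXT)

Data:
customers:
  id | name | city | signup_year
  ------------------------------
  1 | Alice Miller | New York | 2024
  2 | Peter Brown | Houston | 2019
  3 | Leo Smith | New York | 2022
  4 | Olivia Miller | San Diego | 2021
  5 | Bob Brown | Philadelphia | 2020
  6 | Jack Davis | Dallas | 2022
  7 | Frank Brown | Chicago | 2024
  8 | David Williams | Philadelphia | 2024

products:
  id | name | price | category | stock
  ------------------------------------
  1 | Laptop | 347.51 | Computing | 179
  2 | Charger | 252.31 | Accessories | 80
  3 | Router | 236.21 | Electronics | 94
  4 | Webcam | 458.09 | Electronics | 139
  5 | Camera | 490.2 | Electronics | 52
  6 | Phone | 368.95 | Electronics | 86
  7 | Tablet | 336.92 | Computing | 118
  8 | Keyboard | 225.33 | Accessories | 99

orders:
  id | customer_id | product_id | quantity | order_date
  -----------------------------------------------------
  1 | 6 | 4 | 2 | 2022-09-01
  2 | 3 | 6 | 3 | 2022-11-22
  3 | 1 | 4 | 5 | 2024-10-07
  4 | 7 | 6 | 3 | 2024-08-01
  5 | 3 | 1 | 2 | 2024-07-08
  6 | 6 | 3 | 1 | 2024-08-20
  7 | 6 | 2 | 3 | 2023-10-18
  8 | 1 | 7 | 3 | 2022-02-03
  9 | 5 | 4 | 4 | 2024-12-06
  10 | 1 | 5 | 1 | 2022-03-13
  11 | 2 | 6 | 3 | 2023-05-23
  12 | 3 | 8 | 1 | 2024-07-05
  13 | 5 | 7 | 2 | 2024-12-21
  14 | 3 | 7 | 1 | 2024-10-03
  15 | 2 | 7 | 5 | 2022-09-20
SELECT product_id, COUNT(*) AS order_count FROM orders GROUP BY product_id

Execution result:
product_id | order_count
1 | 1
2 | 1
3 | 1
4 | 3
5 | 1
6 | 3
7 | 4
8 | 1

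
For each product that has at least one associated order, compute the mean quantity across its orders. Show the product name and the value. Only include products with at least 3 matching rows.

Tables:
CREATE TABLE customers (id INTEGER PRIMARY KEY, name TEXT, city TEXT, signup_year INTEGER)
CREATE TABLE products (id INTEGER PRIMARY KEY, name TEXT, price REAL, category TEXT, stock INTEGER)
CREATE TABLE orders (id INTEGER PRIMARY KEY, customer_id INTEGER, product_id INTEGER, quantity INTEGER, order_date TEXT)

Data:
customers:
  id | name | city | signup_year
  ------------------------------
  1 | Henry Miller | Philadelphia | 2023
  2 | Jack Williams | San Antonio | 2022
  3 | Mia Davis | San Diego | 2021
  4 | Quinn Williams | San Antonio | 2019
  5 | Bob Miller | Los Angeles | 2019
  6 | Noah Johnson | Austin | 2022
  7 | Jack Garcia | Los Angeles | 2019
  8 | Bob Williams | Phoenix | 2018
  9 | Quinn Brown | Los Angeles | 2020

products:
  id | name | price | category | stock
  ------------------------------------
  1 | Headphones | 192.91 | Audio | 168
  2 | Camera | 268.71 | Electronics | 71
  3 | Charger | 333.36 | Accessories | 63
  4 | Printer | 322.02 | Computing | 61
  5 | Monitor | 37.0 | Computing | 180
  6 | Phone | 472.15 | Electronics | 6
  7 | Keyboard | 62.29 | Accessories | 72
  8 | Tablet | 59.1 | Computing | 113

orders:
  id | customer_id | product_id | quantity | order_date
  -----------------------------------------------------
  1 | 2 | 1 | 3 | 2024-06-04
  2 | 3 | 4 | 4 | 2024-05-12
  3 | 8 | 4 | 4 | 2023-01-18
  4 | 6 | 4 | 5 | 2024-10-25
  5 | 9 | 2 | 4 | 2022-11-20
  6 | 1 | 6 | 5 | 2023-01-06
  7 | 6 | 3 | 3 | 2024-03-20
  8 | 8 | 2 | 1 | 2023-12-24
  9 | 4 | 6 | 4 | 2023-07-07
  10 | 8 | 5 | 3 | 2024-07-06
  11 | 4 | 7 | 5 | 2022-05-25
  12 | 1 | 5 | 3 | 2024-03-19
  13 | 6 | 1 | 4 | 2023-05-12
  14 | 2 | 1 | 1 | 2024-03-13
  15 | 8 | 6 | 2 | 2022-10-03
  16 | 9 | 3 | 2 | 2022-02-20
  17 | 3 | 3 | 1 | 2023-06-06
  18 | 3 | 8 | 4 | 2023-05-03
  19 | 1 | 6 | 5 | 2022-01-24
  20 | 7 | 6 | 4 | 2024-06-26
SELECT p.name, AVG(c.quantity) AS avg_quantity FROM orders c JOIN products p ON c.product_id = p.id GROUP BY p.id, p.name HAVING COUNT(*) >= 3

Execution result:
name | avg_quantity
Headphones | 2.67
Charger | 2.00
Printer | 4.33
Phone | 4.00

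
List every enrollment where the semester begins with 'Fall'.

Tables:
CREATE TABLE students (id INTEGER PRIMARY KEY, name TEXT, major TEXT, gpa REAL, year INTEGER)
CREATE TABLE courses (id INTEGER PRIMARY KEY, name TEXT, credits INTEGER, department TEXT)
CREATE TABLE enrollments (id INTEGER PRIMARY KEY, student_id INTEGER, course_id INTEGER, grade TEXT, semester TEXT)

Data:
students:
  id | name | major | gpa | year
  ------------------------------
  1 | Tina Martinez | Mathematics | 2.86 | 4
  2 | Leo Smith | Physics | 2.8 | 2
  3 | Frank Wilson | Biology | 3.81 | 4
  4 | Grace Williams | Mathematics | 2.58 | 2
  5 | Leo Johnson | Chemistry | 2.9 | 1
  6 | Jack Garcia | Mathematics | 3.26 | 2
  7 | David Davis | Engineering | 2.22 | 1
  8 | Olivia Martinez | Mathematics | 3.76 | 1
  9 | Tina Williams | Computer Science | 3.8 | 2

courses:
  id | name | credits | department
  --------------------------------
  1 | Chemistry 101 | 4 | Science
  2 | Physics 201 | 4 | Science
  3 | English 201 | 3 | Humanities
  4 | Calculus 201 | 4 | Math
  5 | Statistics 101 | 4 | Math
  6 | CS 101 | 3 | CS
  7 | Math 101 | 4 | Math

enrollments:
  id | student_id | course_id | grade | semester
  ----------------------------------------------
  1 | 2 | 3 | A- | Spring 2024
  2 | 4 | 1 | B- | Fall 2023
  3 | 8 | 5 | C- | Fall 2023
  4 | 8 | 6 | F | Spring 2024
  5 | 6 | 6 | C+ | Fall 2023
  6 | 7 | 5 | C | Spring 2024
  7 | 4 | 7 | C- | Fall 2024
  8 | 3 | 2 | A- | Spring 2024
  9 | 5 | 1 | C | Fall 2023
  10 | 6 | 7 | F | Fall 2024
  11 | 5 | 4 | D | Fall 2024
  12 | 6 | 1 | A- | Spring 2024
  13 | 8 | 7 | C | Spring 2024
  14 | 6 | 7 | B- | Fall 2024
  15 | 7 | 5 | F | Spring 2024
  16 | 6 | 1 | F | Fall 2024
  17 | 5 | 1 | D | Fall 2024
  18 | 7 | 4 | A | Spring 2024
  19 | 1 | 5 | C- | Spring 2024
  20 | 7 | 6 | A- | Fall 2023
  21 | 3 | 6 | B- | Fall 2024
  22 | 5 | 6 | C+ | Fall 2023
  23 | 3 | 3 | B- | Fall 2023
SELECT id, semester FROM enrollments WHERE semester LIKE 'Fall%'

Execution result:
id | semester
2 | Fall 2023
3 | Fall 2023
5 | Fall 2023
7 | Fall 2024
9 | Fall 2023
10 | Fall 2024
11 | Fall 2024
14 | Fall 2024
16 | Fall 2024
17 | Fall 2024
20 | Fall 2023
21 | Fall 2024
22 | Fall 2023
23 | Fall 2023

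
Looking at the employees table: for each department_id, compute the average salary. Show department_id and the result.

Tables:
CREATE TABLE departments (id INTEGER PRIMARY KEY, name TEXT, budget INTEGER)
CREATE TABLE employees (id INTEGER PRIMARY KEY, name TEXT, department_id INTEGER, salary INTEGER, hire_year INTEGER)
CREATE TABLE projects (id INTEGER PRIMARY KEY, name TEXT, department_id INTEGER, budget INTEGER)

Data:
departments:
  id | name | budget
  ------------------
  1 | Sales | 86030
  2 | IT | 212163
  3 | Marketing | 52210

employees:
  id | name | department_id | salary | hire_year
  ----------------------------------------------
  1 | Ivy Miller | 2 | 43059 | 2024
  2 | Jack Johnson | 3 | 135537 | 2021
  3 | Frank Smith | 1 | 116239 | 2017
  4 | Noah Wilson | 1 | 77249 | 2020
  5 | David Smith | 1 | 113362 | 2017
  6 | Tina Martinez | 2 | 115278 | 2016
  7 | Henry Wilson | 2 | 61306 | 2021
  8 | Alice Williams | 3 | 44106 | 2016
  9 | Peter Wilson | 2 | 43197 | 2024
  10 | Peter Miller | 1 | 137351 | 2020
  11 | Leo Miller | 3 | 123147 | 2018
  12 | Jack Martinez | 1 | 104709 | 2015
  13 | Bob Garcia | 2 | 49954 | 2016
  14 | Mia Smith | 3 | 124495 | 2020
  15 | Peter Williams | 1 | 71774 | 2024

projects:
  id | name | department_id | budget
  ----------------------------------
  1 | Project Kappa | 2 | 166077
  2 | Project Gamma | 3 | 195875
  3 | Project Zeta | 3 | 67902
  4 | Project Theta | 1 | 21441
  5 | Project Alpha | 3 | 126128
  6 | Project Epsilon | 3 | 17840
SELECT department_id, AVG(salary) AS avg_salary FROM employees GROUP BY department_id

Execution result:
department_id | avg_salary
1 | 103447.33
2 | 62558.80
3 | 106821.25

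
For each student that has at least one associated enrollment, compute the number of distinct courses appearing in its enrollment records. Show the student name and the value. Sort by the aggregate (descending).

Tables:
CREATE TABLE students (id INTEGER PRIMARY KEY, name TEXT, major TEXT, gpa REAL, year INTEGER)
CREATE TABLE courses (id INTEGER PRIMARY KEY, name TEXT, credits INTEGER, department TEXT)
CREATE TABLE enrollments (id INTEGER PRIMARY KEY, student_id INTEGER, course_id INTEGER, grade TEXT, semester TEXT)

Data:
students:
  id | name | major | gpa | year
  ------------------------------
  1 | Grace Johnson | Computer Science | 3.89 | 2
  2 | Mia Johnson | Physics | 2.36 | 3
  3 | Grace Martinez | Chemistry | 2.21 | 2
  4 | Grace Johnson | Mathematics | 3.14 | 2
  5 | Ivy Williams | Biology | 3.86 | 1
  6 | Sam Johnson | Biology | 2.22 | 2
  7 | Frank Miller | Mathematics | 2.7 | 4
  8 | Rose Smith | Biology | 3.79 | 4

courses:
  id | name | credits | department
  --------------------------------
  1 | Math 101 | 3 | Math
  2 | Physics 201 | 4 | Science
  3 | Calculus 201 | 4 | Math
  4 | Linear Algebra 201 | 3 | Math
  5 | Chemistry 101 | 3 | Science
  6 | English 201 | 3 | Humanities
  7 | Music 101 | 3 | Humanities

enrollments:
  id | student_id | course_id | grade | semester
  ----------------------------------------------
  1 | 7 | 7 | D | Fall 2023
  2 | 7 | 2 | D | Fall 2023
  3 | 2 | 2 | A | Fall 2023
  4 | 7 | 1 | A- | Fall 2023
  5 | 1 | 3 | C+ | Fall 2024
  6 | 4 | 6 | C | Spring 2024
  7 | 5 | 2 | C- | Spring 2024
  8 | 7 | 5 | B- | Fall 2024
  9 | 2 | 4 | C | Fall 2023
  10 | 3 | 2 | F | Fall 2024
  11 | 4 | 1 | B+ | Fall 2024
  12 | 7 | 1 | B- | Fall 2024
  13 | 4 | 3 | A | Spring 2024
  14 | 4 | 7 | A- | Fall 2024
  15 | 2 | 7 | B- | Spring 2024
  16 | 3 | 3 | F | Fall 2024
SELECT p.name, COUNT(DISTINCT c.course_id) AS distinct_course_count FROM enrollments c JOIN students p ON c.student_id = p.id GROUP BY p.id, p.name ORDER BY distinct_course_count DESC

Execution result:
name | distinct_course_count
Grace Johnson | 4
Frank Miller | 4
Mia Johnson | 3
Grace Martinez | 2
Grace Johnson | 1
Ivy Williams | 1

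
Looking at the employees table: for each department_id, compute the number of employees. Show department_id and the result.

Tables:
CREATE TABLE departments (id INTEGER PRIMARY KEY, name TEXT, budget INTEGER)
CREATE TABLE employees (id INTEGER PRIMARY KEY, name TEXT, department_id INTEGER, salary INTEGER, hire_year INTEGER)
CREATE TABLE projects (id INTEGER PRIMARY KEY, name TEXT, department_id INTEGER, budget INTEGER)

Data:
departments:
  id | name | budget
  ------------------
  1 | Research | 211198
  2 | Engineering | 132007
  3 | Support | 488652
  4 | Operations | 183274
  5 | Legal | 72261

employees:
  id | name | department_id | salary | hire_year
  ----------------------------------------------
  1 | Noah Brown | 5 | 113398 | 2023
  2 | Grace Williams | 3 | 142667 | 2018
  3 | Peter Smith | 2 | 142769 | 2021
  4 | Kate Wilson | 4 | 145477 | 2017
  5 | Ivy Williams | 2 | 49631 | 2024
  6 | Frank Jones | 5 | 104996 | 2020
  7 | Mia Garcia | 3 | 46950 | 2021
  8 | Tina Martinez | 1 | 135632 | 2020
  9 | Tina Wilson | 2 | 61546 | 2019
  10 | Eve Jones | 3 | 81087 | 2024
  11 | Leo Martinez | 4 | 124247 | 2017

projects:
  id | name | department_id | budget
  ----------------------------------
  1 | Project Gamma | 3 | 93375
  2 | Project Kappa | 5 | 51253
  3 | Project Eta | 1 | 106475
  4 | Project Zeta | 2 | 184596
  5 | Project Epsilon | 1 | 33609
SELECT department_id, COUNT(*) AS n FROM employees GROUP BY department_id

Execution result:
department_id | n
1 | 1
2 | 3
3 | 3
4 | 2
5 | 2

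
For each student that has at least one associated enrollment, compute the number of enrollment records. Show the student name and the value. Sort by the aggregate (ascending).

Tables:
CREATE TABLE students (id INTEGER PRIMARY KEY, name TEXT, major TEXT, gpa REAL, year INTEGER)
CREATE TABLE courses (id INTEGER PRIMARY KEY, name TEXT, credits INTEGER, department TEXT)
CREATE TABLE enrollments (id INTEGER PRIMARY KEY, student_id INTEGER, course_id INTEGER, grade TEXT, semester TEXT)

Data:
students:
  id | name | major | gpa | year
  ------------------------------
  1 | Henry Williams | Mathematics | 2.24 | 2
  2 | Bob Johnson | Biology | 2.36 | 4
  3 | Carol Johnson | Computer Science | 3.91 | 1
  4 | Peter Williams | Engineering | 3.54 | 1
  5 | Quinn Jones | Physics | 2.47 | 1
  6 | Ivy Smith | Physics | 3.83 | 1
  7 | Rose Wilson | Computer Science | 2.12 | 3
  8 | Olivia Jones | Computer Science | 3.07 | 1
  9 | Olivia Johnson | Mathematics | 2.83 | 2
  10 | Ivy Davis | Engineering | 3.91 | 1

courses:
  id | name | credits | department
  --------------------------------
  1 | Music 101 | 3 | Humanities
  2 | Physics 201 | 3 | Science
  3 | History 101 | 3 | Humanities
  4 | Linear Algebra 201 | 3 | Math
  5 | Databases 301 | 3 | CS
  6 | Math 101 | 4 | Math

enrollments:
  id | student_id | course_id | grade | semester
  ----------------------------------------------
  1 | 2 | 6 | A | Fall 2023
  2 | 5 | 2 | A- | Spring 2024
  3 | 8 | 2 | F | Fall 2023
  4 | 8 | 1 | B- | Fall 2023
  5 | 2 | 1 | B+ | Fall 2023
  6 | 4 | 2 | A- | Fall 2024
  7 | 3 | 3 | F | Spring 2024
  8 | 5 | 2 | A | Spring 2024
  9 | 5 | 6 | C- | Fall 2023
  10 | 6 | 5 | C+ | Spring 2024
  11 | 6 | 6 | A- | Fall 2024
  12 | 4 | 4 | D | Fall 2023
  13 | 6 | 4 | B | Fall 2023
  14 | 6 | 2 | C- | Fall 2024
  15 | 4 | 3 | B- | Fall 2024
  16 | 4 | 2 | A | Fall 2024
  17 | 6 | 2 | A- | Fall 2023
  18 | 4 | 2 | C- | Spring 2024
SELECT p.name, COUNT(*) AS n FROM enrollments c JOIN students p ON c.student_id = p.id GROUP BY p.id, p.name ORDER BY n ASC

Execution result:
name | n
Carol Johnson | 1
Bob Johnson | 2
Olivia Jones | 2
Quinn Jones | 3
Peter Williams | 5
Ivy Smith | 5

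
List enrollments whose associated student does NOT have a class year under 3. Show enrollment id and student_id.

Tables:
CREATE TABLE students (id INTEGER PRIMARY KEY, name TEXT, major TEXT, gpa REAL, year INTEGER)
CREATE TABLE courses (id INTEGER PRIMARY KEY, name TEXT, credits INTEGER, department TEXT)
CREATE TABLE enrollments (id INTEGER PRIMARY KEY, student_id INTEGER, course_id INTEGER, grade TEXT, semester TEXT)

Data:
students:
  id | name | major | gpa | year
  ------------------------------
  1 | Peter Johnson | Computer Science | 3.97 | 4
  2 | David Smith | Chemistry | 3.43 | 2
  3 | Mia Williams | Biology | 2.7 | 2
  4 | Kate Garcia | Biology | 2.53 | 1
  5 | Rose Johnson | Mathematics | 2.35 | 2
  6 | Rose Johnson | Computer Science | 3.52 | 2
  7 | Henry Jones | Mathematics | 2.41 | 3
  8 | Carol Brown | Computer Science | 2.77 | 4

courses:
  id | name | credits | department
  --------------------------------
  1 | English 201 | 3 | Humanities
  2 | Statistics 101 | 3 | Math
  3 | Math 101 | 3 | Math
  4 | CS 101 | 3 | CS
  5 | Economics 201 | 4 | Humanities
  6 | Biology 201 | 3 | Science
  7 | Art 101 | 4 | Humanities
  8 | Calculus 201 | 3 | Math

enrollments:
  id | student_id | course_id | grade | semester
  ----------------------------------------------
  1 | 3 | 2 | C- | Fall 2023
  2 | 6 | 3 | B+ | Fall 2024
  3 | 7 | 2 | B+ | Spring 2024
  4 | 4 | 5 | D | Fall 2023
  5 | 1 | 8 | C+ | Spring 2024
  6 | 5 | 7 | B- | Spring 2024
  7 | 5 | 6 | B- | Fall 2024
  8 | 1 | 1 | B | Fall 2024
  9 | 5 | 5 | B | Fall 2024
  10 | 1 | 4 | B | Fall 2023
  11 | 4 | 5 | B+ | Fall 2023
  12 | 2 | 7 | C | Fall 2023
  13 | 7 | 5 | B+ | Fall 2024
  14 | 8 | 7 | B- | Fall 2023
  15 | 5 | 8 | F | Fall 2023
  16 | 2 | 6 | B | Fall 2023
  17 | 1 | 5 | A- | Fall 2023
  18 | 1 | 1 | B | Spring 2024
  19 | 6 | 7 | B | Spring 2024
SELECT id, student_id FROM enrollments WHERE student_id NOT IN (SELECT id FROM students WHERE year < 3)

Execution result:
id | student_id
3 | 7
5 | 1
8 | 1
10 | 1
13 | 7
14 | 8
17 | 1
18 | 1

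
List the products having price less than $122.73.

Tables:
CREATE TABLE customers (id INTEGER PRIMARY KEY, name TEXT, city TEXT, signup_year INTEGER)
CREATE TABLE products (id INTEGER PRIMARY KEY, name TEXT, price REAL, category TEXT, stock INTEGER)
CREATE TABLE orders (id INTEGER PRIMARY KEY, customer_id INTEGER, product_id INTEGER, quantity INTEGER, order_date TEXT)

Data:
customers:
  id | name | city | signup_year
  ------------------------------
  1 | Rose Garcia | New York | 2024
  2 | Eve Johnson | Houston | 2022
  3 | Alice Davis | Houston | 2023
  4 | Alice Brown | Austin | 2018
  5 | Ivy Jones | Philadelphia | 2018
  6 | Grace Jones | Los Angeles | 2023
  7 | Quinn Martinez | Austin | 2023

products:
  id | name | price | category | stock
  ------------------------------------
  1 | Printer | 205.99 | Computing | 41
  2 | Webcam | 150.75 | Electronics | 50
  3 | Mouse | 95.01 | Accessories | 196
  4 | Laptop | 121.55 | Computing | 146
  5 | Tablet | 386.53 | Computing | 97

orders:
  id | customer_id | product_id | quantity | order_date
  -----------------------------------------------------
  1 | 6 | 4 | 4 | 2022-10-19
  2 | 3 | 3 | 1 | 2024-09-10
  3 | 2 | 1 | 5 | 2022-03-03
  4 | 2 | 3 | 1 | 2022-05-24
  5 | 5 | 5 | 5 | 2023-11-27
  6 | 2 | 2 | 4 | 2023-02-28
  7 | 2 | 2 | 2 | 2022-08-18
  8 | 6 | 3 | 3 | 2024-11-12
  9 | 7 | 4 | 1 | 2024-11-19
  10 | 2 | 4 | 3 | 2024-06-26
SELECT name, price FROM products WHERE price < 122.73

Execution result:
name | price
Mouse | 95.01
Laptop | 121.55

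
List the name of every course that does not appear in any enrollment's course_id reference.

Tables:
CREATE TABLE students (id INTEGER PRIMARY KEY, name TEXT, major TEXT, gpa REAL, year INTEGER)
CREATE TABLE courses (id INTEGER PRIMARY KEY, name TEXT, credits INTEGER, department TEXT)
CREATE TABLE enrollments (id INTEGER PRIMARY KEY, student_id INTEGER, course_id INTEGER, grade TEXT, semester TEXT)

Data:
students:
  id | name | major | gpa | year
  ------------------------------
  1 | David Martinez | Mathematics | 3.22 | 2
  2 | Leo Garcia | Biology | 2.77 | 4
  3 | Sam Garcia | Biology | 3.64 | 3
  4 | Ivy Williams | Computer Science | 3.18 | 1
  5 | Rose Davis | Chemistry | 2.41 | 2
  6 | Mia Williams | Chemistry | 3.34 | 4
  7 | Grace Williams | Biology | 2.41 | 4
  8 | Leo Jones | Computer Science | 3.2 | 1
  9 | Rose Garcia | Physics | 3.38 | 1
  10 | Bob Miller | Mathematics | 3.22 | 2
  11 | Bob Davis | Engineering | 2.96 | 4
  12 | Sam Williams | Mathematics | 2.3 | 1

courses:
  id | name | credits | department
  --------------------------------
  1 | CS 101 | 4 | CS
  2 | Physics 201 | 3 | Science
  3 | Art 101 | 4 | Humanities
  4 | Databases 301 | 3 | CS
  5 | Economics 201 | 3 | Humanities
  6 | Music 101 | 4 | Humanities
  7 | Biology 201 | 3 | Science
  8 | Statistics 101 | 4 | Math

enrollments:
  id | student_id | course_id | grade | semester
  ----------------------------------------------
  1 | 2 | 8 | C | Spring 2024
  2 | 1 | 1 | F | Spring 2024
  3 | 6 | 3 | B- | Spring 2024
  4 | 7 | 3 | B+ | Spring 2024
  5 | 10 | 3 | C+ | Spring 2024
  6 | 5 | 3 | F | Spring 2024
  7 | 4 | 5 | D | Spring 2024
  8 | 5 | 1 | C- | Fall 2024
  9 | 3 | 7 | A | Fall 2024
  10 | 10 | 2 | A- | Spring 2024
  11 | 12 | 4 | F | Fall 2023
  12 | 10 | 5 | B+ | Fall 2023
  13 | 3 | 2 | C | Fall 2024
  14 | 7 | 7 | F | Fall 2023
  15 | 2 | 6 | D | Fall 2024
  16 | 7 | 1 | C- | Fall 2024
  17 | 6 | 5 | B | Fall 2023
SELECT p.name FROM courses p LEFT JOIN enrollments c ON c.course_id = p.id WHERE c.id IS NULL

Execution result:
(no rows)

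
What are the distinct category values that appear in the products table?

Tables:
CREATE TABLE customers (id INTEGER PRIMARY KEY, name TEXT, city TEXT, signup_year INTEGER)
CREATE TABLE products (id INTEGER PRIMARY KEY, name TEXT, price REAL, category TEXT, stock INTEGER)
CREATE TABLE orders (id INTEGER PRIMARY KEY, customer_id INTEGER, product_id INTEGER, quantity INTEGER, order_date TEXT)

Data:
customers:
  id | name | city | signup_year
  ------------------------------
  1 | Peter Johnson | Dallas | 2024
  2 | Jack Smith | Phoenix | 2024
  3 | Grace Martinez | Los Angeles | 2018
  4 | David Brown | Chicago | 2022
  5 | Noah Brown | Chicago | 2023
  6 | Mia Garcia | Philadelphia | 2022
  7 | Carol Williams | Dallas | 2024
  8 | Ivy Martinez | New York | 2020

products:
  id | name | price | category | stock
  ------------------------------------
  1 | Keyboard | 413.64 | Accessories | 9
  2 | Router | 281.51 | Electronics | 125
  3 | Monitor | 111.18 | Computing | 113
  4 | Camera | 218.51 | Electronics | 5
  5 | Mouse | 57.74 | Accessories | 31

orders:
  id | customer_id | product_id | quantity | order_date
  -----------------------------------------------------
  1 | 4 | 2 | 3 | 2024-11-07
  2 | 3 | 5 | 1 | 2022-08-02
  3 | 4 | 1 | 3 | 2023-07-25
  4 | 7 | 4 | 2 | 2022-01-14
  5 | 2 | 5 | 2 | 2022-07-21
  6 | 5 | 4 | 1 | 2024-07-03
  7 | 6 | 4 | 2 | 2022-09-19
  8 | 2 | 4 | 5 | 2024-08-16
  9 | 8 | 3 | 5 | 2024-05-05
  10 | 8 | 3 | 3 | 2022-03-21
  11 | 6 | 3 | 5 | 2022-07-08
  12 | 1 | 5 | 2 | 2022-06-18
SELECT DISTINCT category FROM products

Execution result:
category
Accessories
Electronics
Computing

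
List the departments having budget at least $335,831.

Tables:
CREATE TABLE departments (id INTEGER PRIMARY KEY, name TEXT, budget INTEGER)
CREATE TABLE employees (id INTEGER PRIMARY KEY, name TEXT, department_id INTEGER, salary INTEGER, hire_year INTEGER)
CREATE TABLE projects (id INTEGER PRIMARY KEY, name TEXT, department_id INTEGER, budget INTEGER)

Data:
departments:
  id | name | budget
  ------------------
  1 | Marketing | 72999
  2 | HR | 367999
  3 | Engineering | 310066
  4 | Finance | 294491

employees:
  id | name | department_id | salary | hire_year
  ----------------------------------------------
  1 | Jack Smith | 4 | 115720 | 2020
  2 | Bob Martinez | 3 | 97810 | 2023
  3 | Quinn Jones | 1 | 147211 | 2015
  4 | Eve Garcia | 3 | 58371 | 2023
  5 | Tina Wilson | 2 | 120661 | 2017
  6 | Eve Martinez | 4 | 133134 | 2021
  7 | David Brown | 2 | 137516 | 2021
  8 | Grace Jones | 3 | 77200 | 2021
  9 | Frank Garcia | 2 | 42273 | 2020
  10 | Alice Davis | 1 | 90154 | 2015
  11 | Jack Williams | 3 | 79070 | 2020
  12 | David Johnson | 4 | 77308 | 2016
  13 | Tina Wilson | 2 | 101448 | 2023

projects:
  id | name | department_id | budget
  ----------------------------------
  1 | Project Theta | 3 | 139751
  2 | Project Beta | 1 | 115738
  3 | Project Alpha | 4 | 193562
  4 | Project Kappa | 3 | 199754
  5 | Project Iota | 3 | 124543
SELECT name, budget FROM departments WHERE budget >= 335831

Execution result:
name | budget
HR | 367999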